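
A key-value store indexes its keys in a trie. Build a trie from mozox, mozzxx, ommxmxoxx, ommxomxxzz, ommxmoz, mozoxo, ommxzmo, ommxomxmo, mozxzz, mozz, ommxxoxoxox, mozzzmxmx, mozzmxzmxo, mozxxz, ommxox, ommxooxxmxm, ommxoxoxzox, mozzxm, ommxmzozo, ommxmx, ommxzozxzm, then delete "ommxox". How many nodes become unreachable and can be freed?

A node on "ommxox"'s path can go only if nothing else ends at it or branches off below it.
Every node on "ommxox" is still needed (e.g. by "ommxoxoxzox"), so nothing is freed.
Nodes removed: 0

0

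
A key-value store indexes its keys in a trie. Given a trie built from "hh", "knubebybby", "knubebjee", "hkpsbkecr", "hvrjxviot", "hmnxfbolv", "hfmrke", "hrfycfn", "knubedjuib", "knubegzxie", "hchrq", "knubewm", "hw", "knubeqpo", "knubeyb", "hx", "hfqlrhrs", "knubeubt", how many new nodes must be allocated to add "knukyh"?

3

Walking "knukyh" from the root, the first 3 characters ("knu") follow existing edges; "k" is the first miss.
New nodes needed: |"knukyh"| − 3 = 6 − 3 = 3.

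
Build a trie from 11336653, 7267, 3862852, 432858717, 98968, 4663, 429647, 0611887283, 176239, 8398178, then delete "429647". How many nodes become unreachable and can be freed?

5

After clearing the end-marker at "429647", prune upward until reaching a node still needed by another word.
The suffix "29647" (5 nodes) is used only by "429647"; the node for "4" still has the child "3", so pruning stops there.
Nodes removed: 5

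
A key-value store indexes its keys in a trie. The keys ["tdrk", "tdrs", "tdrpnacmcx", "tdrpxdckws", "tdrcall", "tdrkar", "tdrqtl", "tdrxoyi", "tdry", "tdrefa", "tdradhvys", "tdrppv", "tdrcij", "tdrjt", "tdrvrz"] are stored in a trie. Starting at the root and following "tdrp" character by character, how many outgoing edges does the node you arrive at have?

Follow the path "tdrp" to its node, then look at its outgoing edges.
Characters that immediately follow "tdrp" among the stored strings: {n, p, x}.
That node has 3 child edges.

3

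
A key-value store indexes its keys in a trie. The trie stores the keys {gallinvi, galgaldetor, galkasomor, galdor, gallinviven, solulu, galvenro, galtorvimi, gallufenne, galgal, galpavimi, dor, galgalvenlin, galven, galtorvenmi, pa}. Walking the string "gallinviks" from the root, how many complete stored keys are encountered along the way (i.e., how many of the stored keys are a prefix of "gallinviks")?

Walk "gallinviks" from the root; an end-of-word marker is hit whenever a stored word is a prefix of "gallinviks".
Prefixes of the query that are stored words: "gallinvi"
Count: 1

1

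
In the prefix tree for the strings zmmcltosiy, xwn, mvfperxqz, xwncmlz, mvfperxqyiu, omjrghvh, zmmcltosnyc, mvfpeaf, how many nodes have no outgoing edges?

7

A leaf is a node with no children — equivalently, the end of a word that is not a proper prefix of any other stored word.
Those words: "mvfpeaf", "mvfperxqyiu", "mvfperxqz", "omjrghvh", "xwncmlz", "zmmcltosiy", "zmmcltosnyc"
Leaf count: 7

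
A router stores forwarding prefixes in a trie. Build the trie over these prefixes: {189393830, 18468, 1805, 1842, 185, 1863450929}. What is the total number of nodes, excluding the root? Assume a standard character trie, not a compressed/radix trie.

24

Count nodes per top-level branch (shared prefixes stored once):
  '1'-branch (1805, 1842, 18468, 185, 1863450929, 189393830): 24 nodes
Sum: 24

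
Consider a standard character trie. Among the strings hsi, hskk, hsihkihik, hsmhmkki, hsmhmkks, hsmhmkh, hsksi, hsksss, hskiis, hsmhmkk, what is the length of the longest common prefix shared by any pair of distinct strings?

7

Look for the deepest trie node that still has at least two words in its subtree.
"hsmhmkk" and "hsmhmkki" agree on "hsmhmkk" (7 characters) before diverging; nothing deeper is shared.
Longest shared-prefix length: 7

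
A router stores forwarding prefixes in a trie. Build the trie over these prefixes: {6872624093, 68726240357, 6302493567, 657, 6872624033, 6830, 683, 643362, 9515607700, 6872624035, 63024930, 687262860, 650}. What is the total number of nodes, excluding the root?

47

Count nodes per top-level branch (shared prefixes stored once):
  '6'-branch (63024930, 6302493567, 643362, 650, 657, 683, 6830, 6872624033, 6872624035, 68726240357, 6872624093, 687262860): 37 nodes
  '9'-branch (9515607700): 10 nodes
Sum: 47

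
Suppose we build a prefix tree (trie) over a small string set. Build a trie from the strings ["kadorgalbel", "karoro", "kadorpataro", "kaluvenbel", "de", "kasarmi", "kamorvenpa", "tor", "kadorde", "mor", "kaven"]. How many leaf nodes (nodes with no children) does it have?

Leaves are exactly the stored words that no other stored word extends.
Those words: "de", "kadorde", "kadorgalbel", "kadorpataro", "kaluvenbel", "kamorvenpa", "karoro", "kasarmi", "kaven", "mor", "tor"
Leaf count: 11

11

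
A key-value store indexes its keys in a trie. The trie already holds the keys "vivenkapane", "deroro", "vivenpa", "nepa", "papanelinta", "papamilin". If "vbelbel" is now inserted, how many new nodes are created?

6

The longest prefix of "vbelbel" already in the trie is "v" (length 1).
Each of the 6 remaining characters creates one node.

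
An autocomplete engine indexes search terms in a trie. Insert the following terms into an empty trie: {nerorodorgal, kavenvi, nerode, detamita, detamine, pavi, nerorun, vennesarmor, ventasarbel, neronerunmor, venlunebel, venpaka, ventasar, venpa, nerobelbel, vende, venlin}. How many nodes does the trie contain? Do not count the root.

85

For each word, the new-node count is its length minus the longest prefix already in the trie:
  "nerorodorgal" → 12 new (n, e, r, o, r, o, d, o, r, g, a, l)
  "kavenvi" → 7 new (k, a, v, e, n, v, i)
  "nerode" → prefix "nero" already present; 2 new (d, e)
  "detamita" → 8 new (d, e, t, a, m, i, t, a)
  "detamine" → prefix "detami" already present; 2 new (n, e)
  "pavi" → 4 new (p, a, v, i)
  "nerorun" → prefix "neror" already present; 2 new (u, n)
  "vennesarmor" → 11 new (v, e, n, n, e, s, a, r, m, o, r)
  "ventasarbel" → prefix "ven" already present; 8 new (t, a, s, a, r, b, e, l)
  "neronerunmor" → prefix "nero" already present; 8 new (n, e, r, u, n, m, o, r)
  "venlunebel" → prefix "ven" already present; 7 new (l, u, n, e, b, e, l)
  "venpaka" → prefix "ven" already present; 4 new (p, a, k, a)
  "ventasar" → prefix "ventasar" already present; 0 new (none)
  "venpa" → prefix "venpa" already present; 0 new (none)
  "nerobelbel" → prefix "nero" already present; 6 new (b, e, l, b, e, l)
  "vende" → prefix "ven" already present; 2 new (d, e)
  "venlin" → prefix "venl" already present; 2 new (i, n)
Total nodes = 12 + 7 + 2 + 8 + 2 + 4 + 2 + 11 + 8 + 8 + 7 + 4 + 0 + 0 + 6 + 2 + 2 = 85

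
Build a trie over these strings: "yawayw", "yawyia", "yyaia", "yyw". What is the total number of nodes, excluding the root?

14

Trie structure (* marks end of a word):
(root)
└─ y
   ├─ a
   │  └─ w
   │     ├─ a
   │     │  └─ y
   │     │     └─ w *
   │     └─ y
   │        └─ i
   │           └─ a *
   └─ y
      ├─ a
      │  └─ i
      │     └─ a *
      └─ w *
Counting every labelled node above: 14.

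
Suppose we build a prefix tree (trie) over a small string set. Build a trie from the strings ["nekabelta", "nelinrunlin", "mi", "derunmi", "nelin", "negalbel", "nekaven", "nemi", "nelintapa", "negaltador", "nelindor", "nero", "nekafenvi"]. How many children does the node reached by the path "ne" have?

5

Follow the path "ne" to its node, then look at its outgoing edges.
Distinct next characters after "ne": g, k, l, m, r.
That node has 5 child edges.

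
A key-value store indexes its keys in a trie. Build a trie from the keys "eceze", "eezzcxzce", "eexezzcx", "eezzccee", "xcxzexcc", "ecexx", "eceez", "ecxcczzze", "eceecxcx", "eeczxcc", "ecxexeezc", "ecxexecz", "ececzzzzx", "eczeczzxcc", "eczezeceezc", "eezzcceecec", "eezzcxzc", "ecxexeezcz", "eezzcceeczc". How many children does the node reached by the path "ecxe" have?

1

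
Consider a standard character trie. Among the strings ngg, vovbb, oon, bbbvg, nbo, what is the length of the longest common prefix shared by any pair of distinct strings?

Look for the deepest trie node that still has at least two words in its subtree.
"nbo" and "ngg" agree on "n" (1 characters) before diverging; nothing deeper is shared.
Longest shared-prefix length: 1

1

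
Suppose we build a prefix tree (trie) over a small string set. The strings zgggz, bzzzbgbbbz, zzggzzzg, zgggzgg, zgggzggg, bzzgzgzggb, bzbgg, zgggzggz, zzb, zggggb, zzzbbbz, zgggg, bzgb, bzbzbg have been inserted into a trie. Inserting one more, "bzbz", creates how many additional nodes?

"bzbz" is already a full path in the trie; only an end-marker is added.
No new nodes are needed: 0.

0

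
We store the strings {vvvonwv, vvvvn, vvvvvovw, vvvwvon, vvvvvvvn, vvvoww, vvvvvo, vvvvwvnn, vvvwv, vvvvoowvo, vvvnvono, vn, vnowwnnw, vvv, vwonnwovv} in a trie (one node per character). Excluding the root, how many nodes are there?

For each word, the new-node count is its length minus the longest prefix already in the trie:
  "vvvonwv" → 7 new (v, v, v, o, n, w, v)
  "vvvvn" → prefix "vvv" already present; 2 new (v, n)
  "vvvvvovw" → prefix "vvvv" already present; 4 new (v, o, v, w)
  "vvvwvon" → prefix "vvv" already present; 4 new (w, v, o, n)
  "vvvvvvvn" → prefix "vvvvv" already present; 3 new (v, v, n)
  "vvvoww" → prefix "vvvo" already present; 2 new (w, w)
  "vvvvvo" → prefix "vvvvvo" already present; 0 new (none)
  "vvvvwvnn" → prefix "vvvv" already present; 4 new (w, v, n, n)
  "vvvwv" → prefix "vvvwv" already present; 0 new (none)
  "vvvvoowvo" → prefix "vvvv" already present; 5 new (o, o, w, v, o)
  "vvvnvono" → prefix "vvv" already present; 5 new (n, v, o, n, o)
  "vn" → prefix "v" already present; 1 new (n)
  "vnowwnnw" → prefix "vn" already present; 6 new (o, w, w, n, n, w)
  "vvv" → prefix "vvv" already present; 0 new (none)
  "vwonnwovv" → prefix "v" already present; 8 new (w, o, n, n, w, o, v, v)
Total nodes = 7 + 2 + 4 + 4 + 3 + 2 + 0 + 4 + 0 + 5 + 5 + 1 + 6 + 0 + 8 = 51

51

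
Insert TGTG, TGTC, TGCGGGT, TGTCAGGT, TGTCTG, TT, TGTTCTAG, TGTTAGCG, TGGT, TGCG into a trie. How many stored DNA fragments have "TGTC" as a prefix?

Traverse to the node for "TGTC", then collect every word in that subtree.
Words under "TGTC": TGTC, TGTCAGGT, TGTCTG
Count: 3

3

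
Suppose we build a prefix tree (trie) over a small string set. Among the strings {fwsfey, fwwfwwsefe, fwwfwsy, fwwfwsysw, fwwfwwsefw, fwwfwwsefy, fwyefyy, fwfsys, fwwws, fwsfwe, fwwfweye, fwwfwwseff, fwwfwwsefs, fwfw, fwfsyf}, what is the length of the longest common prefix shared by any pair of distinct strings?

9

The deepest shared node is where two words last agree before diverging.
e.g. "fwwfwwsefe" and "fwwfwwseff" share the prefix "fwwfwwsef" of length 9; no pair shares a longer one.
Longest shared-prefix length: 9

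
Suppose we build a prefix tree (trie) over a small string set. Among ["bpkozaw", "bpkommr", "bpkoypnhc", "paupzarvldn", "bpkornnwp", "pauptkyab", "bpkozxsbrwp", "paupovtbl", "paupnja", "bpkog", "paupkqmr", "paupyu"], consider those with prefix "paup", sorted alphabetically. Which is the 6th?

Filter for "paup…" and sort: "paupkqmr", "paupnja", "paupovtbl", "pauptkyab", "paupyu", "paupzarvldn"
The 6th is paupzarvldn.

paupzarvldn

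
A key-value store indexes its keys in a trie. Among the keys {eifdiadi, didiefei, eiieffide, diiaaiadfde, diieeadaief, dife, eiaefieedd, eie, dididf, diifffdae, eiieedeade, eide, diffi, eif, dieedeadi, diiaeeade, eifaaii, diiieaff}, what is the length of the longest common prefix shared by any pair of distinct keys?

Equivalently: take the maximum, over all pairs, of their longest common prefix length.
e.g. "dididf" and "didiefei" share the prefix "didi" of length 4; no pair shares a longer one.
Longest shared-prefix length: 4

4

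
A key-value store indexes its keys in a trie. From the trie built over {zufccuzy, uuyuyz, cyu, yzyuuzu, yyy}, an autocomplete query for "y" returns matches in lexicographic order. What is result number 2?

yzyuuzu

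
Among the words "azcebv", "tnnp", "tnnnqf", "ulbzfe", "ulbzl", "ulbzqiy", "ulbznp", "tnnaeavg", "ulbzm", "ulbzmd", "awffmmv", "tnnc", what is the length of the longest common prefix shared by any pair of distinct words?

5

Equivalently: take the maximum, over all pairs, of their longest common prefix length.
"ulbzm" and "ulbzmd" agree on "ulbzm" (5 characters) before diverging; nothing deeper is shared.
Longest shared-prefix length: 5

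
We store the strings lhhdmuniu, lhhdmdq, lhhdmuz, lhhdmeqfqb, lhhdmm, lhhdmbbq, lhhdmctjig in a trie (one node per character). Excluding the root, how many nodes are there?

Count nodes per top-level branch (shared prefixes stored once):
  'l'-branch (lhhdmbbq, lhhdmctjig, lhhdmdq, lhhdmeqfqb, lhhdmm, lhhdmuniu, lhhdmuz): 26 nodes
Sum: 26

26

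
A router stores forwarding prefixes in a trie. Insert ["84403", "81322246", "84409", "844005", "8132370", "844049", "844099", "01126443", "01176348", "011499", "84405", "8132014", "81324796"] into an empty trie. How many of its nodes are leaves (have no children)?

Leaves are exactly the stored words that no other stored word extends.
Those words: "01126443", "011499", "01176348", "8132014", "81322246", "8132370", "81324796", "844005", "84403", "844049", "84405", "844099"
Leaf count: 12

12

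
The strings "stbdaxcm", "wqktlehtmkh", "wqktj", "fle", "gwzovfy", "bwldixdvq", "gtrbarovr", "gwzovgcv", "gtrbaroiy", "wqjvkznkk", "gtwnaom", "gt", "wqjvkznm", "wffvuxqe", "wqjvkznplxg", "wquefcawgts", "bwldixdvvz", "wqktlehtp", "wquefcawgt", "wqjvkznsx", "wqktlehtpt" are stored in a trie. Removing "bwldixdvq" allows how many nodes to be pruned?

1

Walk "bwldixdvq" from the leaf back toward the root, removing each node that no remaining word uses.
The suffix "q" (1 node) is used only by "bwldixdvq"; the node for "bwldixdv" still has the child "v", so pruning stops there.
Nodes removed: 1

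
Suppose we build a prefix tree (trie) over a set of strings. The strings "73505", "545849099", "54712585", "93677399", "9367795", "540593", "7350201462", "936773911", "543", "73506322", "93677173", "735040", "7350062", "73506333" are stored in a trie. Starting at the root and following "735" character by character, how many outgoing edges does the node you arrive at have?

1

Follow the path "735" to its node, then look at its outgoing edges.
Characters that immediately follow "735" among the stored strings: {0}.
That node has 1 child edge.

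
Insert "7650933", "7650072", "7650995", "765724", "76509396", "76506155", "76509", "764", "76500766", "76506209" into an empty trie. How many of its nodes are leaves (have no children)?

9

A leaf is a node with no children — equivalently, the end of a word that is not a proper prefix of any other stored word.
Those words: "764", "7650072", "76500766", "76506155", "76506209", "7650933", "76509396", "7650995", "765724"
Leaf count: 9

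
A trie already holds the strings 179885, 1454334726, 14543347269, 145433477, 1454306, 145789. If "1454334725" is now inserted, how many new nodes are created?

"145433472" is already a path in the trie; the remaining "5" must be added.
New nodes needed: |"1454334725"| − 9 = 10 − 9 = 1.

1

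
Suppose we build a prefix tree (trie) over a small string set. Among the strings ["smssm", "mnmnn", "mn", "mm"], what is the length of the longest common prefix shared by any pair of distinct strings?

2

The deepest shared node is where two words last agree before diverging.
"mn" and "mnmnn" agree on "mn" (2 characters) before diverging; nothing deeper is shared.
Longest shared-prefix length: 2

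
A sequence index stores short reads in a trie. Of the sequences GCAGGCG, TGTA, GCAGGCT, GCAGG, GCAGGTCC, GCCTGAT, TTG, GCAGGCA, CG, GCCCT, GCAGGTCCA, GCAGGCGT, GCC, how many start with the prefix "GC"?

Walk to "GC"; the words in its subtree are exactly those with that prefix.
Words under "GC": GCAGG, GCAGGCA, GCAGGCG, GCAGGCGT, GCAGGCT, GCAGGTCC, GCAGGTCCA, GCC, GCCCT, GCCTGAT
Count: 10

10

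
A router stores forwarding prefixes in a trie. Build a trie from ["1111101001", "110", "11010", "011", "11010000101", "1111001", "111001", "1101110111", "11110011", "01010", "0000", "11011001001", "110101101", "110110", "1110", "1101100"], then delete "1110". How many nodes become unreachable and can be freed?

0

Walk "1110" from the leaf back toward the root, removing each node that no remaining word uses.
Every node on "1110" is still needed (e.g. by "111001"), so nothing is freed.
Nodes removed: 0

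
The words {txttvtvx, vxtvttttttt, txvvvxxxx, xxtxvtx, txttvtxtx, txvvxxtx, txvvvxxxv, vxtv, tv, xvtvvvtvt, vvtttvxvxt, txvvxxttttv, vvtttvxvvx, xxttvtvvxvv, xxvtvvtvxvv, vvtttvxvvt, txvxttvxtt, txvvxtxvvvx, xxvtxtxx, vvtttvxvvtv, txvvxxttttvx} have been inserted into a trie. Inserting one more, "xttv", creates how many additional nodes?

3

Walking "xttv" from the root, the first 1 characters ("x") follow existing edges; "t" is the first miss.
So 4 − 1 = 3 new nodes.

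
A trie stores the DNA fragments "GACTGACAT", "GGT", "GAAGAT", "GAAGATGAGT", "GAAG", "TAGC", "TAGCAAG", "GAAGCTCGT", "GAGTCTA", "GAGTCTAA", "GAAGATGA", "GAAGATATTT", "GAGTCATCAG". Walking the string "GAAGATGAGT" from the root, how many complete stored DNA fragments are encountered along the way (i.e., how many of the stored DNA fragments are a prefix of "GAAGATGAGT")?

4

Check each prefix of "GAAGATGAGT" against the stored set — each match is an end-marker on the path.
Prefixes of the query that are stored words: "GAAG", "GAAGAT", "GAAGATGA", "GAAGATGAGT"
Count: 4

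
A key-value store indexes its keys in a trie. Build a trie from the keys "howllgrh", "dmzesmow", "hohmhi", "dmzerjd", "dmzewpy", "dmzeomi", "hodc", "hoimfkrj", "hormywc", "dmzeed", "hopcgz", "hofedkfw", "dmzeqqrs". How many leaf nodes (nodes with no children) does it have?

13

A leaf is a node with no children — equivalently, the end of a word that is not a proper prefix of any other stored word.
Those words: "dmzeed", "dmzeomi", "dmzeqqrs", "dmzerjd", "dmzesmow", "dmzewpy", "hodc", "hofedkfw", "hohmhi", "hoimfkrj", "hopcgz", "hormywc", "howllgrh"
Leaf count: 13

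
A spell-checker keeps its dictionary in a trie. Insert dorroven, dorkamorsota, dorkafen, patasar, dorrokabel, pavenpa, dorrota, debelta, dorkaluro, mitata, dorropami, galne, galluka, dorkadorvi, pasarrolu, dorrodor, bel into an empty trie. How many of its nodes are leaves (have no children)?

A leaf is a node with no children — equivalently, the end of a word that is not a proper prefix of any other stored word.
Those words: "bel", "debelta", "dorkadorvi", "dorkafen", "dorkaluro", "dorkamorsota", "dorrodor", "dorrokabel", "dorropami", "dorrota", "dorroven", "galluka", "galne", "mitata", "pasarrolu", "patasar", "pavenpa"
Leaf count: 17

17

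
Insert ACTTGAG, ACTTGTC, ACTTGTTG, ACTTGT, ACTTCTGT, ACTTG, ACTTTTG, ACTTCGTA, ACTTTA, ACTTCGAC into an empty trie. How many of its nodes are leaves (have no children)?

8

A leaf is a node with no children — equivalently, the end of a word that is not a proper prefix of any other stored word.
Those words: "ACTTCGAC", "ACTTCGTA", "ACTTCTGT", "ACTTGAG", "ACTTGTC", "ACTTGTTG", "ACTTTA", "ACTTTTG"
Leaf count: 8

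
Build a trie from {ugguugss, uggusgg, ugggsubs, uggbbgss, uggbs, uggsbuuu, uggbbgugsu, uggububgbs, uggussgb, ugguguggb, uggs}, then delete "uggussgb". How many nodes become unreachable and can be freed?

3

After clearing the end-marker at "uggussgb", prune upward until reaching a node still needed by another word.
The suffix "sgb" (3 nodes) is used only by "uggussgb"; the node for "uggus" still has the child "g", so pruning stops there.
Nodes removed: 3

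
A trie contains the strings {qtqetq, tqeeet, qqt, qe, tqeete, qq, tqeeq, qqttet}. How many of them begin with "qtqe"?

1

Walk to "qtqe"; the words in its subtree are exactly those with that prefix.
Matches: "qtqetq"
Count: 1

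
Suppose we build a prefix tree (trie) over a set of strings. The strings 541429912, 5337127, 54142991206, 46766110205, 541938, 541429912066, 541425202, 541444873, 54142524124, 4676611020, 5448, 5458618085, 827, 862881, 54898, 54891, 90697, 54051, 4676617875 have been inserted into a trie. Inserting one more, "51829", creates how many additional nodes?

4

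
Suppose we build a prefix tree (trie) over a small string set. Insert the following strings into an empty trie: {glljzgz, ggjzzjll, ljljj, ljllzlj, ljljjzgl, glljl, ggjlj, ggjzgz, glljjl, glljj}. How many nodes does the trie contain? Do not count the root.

33

Count nodes per top-level branch (shared prefixes stored once):
  'g'-branch (ggjlj, ggjzgz, ggjzzjll, glljj, glljjl, glljl, glljzgz): 21 nodes
  'l'-branch (ljljj, ljljjzgl, ljllzlj): 12 nodes
Sum: 33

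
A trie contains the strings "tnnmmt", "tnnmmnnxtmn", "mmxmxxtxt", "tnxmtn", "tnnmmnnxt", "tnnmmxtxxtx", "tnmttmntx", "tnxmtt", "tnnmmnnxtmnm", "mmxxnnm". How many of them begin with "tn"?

Traverse to the node for "tn", then collect every word in that subtree.
Matches: "tnmttmntx", "tnnmmnnxt", "tnnmmnnxtmn", "tnnmmnnxtmnm", "tnnmmt", "tnnmmxtxxtx", "tnxmtn", "tnxmtt"
Count: 8

8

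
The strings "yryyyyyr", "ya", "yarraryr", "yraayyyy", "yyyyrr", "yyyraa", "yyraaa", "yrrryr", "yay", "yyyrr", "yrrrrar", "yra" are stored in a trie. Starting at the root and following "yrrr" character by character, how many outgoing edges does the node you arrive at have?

Follow the path "yrrr" to its node, then look at its outgoing edges.
Characters that immediately follow "yrrr" among the stored strings: {r, y}.
That node has 2 child edges.

2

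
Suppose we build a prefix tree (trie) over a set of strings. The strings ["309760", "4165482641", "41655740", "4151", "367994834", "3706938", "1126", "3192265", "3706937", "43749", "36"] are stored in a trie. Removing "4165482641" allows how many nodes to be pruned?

6

A node on "4165482641"'s path can go only if nothing else ends at it or branches off below it.
The suffix "482641" (6 nodes) is used only by "4165482641"; the node for "4165" still has the child "5", so pruning stops there.
Nodes removed: 6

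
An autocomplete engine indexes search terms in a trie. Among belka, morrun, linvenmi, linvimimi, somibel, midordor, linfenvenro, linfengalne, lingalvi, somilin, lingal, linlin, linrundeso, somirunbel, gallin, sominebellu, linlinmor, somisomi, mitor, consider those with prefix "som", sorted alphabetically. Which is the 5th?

somisomi

Filter for "som…" and sort: "somibel", "somilin", "sominebellu", "somirunbel", "somisomi"
Position 5: somisomi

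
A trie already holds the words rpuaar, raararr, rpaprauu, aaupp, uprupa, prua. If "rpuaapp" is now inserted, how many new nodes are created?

2

The longest prefix of "rpuaapp" already in the trie is "rpuaa" (length 5).
New nodes needed: |"rpuaapp"| − 5 = 7 − 5 = 2.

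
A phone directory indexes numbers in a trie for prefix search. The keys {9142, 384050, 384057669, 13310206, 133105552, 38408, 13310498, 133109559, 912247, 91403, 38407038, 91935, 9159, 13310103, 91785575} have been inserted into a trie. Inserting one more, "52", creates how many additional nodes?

2

Nothing in the trie begins with "5"; the whole of "52" is new.
2 − 0 = 2 new nodes.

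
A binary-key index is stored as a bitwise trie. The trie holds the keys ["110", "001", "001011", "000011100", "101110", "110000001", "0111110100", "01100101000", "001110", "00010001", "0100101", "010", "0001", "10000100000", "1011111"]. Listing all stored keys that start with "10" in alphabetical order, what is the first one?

10000100000

Filter for "10…" and sort: "10000100000", "101110", "1011111"
Position 1: 10000100000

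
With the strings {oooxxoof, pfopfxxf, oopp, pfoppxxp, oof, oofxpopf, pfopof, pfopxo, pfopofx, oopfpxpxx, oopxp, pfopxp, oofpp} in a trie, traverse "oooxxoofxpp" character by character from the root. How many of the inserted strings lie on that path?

Traverse "oooxxoofxpp" character by character; count nodes along the way that are marked as word ends.
Prefixes of the query that are stored words: "oooxxoof"
Count: 1

1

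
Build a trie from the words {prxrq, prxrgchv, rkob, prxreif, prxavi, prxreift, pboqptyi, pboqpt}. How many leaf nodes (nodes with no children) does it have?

Leaves are exactly the stored words that no other stored word extends.
Those words: "pboqptyi", "prxavi", "prxreift", "prxrgchv", "prxrq", "rkob"
Leaf count: 6

6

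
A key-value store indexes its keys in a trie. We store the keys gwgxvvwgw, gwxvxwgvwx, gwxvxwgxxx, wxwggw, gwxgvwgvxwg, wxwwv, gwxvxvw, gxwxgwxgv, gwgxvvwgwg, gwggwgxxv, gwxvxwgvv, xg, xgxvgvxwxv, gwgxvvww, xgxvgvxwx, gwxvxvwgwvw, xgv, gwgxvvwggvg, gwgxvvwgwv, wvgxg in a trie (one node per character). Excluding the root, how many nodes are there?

For each word, the new-node count is its length minus the longest prefix already in the trie:
  "gwgxvvwgw" → 9 new (g, w, g, x, v, v, w, g, w)
  "gwxvxwgvwx" → prefix "gw" already present; 8 new (x, v, x, w, g, v, w, x)
  "gwxvxwgxxx" → prefix "gwxvxwg" already present; 3 new (x, x, x)
  "wxwggw" → 6 new (w, x, w, g, g, w)
  "gwxgvwgvxwg" → prefix "gwx" already present; 8 new (g, v, w, g, v, x, w, g)
  "wxwwv" → prefix "wxw" already present; 2 new (w, v)
  "gwxvxvw" → prefix "gwxvx" already present; 2 new (v, w)
  "gxwxgwxgv" → prefix "g" already present; 8 new (x, w, x, g, w, x, g, v)
  "gwgxvvwgwg" → prefix "gwgxvvwgw" already present; 1 new (g)
  "gwggwgxxv" → prefix "gwg" already present; 6 new (g, w, g, x, x, v)
  "gwxvxwgvv" → prefix "gwxvxwgv" already present; 1 new (v)
  "xg" → 2 new (x, g)
  "xgxvgvxwxv" → prefix "xg" already present; 8 new (x, v, g, v, x, w, x, v)
  "gwgxvvww" → prefix "gwgxvvw" already present; 1 new (w)
  "xgxvgvxwx" → prefix "xgxvgvxwx" already present; 0 new (none)
  "gwxvxvwgwvw" → prefix "gwxvxvw" already present; 4 new (g, w, v, w)
  "xgv" → prefix "xg" already present; 1 new (v)
  "gwgxvvwggvg" → prefix "gwgxvvwg" already present; 3 new (g, v, g)
  "gwgxvvwgwv" → prefix "gwgxvvwgw" already present; 1 new (v)
  "wvgxg" → prefix "w" already present; 4 new (v, g, x, g)
Total nodes = 9 + 8 + 3 + 6 + 8 + 2 + 2 + 8 + 1 + 6 + 1 + 2 + 8 + 1 + 0 + 4 + 1 + 3 + 1 + 4 = 78

78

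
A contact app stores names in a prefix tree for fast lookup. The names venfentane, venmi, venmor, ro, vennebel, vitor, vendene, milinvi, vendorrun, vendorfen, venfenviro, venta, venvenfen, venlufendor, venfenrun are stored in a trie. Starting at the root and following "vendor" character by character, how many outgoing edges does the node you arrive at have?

Follow the path "vendor" to its node, then look at its outgoing edges.
Distinct next characters after "vendor": f, r.
That node has 2 child edges.

2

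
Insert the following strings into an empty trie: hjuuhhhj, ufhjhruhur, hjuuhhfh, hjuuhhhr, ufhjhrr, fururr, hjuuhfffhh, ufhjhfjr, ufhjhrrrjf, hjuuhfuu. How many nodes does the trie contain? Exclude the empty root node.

For each word, the new-node count is its length minus the longest prefix already in the trie:
  "hjuuhhhj" → 8 new (h, j, u, u, h, h, h, j)
  "ufhjhruhur" → 10 new (u, f, h, j, h, r, u, h, u, r)
  "hjuuhhfh" → prefix "hjuuhh" already present; 2 new (f, h)
  "hjuuhhhr" → prefix "hjuuhhh" already present; 1 new (r)
  "ufhjhrr" → prefix "ufhjhr" already present; 1 new (r)
  "fururr" → 6 new (f, u, r, u, r, r)
  "hjuuhfffhh" → prefix "hjuuh" already present; 5 new (f, f, f, h, h)
  "ufhjhfjr" → prefix "ufhjh" already present; 3 new (f, j, r)
  "ufhjhrrrjf" → prefix "ufhjhrr" already present; 3 new (r, j, f)
  "hjuuhfuu" → prefix "hjuuhf" already present; 2 new (u, u)
Total nodes = 8 + 10 + 2 + 1 + 1 + 6 + 5 + 3 + 3 + 2 = 41

41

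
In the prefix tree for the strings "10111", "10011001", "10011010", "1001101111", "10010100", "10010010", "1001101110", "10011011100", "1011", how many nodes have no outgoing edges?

7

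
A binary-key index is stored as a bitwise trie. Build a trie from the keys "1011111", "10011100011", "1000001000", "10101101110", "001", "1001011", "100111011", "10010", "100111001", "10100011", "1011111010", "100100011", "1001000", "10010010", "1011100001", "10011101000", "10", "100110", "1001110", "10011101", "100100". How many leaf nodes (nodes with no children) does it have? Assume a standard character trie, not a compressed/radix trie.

14

A leaf is a node with no children — equivalently, the end of a word that is not a proper prefix of any other stored word.
Those words: "001", "1000001000", "100100011", "10010010", "1001011", "100110", "10011100011", "100111001", "10011101000", "100111011", "10100011", "10101101110", "1011100001", "1011111010"
Leaf count: 14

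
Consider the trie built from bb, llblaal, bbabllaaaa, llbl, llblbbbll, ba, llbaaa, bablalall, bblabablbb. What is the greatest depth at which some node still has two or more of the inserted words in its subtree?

4

The deepest shared node is where two words last agree before diverging.
"llbl" and "llblaal" agree on "llbl" (4 characters) before diverging; nothing deeper is shared.
Longest shared-prefix length: 4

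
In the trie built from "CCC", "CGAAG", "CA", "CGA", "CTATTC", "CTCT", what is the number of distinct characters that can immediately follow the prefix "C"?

4

Follow the path "C" to its node, then look at its outgoing edges.
Characters that immediately follow "C" among the stored strings: {A, C, G, T}.
That node has 4 child edges.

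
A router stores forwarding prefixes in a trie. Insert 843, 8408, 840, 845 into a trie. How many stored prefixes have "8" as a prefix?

4

Traverse to the node for "8", then collect every word in that subtree.
Matches: "840", "8408", "843", "845"
Count: 4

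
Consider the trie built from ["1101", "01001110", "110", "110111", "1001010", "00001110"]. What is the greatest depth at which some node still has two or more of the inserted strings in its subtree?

Look for the deepest trie node that still has at least two words in its subtree.
"1101" and "110111" agree on "1101" (4 characters) before diverging; nothing deeper is shared.
Longest shared-prefix length: 4

4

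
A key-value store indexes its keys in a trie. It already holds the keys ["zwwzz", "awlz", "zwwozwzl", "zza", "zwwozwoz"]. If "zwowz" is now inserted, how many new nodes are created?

"zw" is already a path in the trie; the remaining "owz" must be added.
Each of the 3 remaining characters creates one node.

3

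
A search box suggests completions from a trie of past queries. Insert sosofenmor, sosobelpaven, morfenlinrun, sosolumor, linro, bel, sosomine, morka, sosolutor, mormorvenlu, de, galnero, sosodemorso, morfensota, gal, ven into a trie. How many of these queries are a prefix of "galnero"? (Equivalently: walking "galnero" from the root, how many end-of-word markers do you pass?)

Check each prefix of "galnero" against the stored set — each match is an end-marker on the path.
Prefixes of the query that are stored words: "gal", "galnero"
Count: 2

2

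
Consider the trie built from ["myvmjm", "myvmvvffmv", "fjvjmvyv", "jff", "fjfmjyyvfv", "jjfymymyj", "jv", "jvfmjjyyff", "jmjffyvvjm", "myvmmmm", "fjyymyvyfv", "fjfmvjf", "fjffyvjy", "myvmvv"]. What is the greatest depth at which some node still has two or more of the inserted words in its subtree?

Look for the deepest trie node that still has at least two words in its subtree.
"myvmvv" and "myvmvvffmv" agree on "myvmvv" (6 characters) before diverging; nothing deeper is shared.
Longest shared-prefix length: 6

6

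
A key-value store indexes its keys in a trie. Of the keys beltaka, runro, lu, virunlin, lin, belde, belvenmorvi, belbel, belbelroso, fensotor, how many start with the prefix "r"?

Walk to "r"; the words in its subtree are exactly those with that prefix.
Matches: "runro"
Count: 1

1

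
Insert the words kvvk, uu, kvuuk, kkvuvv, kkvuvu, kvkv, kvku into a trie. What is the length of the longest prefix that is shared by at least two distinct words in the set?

5

Equivalently: take the maximum, over all pairs, of their longest common prefix length.
e.g. "kkvuvu" and "kkvuvv" share the prefix "kkvuv" of length 5; no pair shares a longer one.
Longest shared-prefix length: 5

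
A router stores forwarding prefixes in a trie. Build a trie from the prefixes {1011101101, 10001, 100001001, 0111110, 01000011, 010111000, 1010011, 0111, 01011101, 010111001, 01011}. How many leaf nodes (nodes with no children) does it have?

A leaf is a node with no children — equivalently, the end of a word that is not a proper prefix of any other stored word.
Those words: "01000011", "010111000", "010111001", "01011101", "0111110", "100001001", "10001", "1010011", "1011101101"
Leaf count: 9

9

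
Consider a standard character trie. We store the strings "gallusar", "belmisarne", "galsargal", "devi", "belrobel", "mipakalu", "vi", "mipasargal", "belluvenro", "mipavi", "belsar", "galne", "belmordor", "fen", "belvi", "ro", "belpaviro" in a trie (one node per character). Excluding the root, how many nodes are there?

Count nodes per top-level branch (shared prefixes stored once):
  'b'-branch (belluvenro, belmisarne, belmordor, belpaviro, belrobel, belsar, belvi): 38 nodes
  'd'-branch (devi): 4 nodes
  'f'-branch (fen): 3 nodes
  'g'-branch (gallusar, galne, galsargal): 16 nodes
  'm'-branch (mipakalu, mipasargal, mipavi): 16 nodes
  'r'-branch (ro): 2 nodes
  'v'-branch (vi): 2 nodes
Sum: 81

81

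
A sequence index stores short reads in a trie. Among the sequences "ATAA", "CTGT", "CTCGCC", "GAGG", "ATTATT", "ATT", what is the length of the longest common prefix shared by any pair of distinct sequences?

3

Look for the deepest trie node that still has at least two words in its subtree.
e.g. "ATT" and "ATTATT" share the prefix "ATT" of length 3; no pair shares a longer one.
Longest shared-prefix length: 3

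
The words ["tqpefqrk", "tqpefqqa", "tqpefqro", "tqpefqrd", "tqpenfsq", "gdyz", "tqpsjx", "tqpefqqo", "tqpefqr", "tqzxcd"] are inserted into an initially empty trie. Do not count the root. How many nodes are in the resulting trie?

28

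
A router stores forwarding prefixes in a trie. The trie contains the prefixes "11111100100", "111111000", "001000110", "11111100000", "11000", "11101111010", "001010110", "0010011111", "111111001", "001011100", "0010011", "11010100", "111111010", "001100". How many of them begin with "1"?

8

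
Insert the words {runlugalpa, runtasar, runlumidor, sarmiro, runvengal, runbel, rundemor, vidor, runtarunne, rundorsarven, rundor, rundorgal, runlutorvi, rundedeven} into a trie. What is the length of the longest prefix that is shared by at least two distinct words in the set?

6

The deepest shared node is where two words last agree before diverging.
"rundor" and "rundorgal" agree on "rundor" (6 characters) before diverging; nothing deeper is shared.
Longest shared-prefix length: 6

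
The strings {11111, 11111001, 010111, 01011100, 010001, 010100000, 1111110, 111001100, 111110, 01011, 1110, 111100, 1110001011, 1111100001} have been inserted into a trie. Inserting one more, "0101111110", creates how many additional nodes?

The longest prefix of "0101111110" already in the trie is "010111" (length 6).
Each of the 4 remaining characters creates one node.

4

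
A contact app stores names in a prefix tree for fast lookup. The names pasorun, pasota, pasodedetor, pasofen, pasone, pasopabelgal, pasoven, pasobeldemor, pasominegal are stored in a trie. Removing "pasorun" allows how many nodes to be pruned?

Walk "pasorun" from the leaf back toward the root, removing each node that no remaining word uses.
The suffix "run" (3 nodes) is used only by "pasorun"; the node for "paso" still has the child "t", so pruning stops there.
Nodes removed: 3

3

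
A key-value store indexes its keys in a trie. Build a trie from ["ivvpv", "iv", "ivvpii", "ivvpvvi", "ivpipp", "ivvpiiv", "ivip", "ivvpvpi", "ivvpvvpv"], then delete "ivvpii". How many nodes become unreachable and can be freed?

0

After clearing the end-marker at "ivvpii", prune upward until reaching a node still needed by another word.
Every node on "ivvpii" is still needed (e.g. by "ivvpiiv"), so nothing is freed.
Nodes removed: 0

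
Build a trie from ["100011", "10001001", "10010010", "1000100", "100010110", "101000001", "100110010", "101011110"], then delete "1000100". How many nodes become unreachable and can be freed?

After clearing the end-marker at "1000100", prune upward until reaching a node still needed by another word.
Every node on "1000100" is still needed (e.g. by "10001001"), so nothing is freed.
Nodes removed: 0

0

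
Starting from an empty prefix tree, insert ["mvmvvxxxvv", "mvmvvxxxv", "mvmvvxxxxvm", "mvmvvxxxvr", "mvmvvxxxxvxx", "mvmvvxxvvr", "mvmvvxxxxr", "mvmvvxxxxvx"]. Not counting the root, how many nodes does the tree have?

20

Trie structure (* marks end of a word):
(root)
└─ m
   └─ v
      └─ m
         └─ v
            └─ v
               └─ x
                  └─ x
                     ├─ v
                     │  └─ v
                     │     └─ r *
                     └─ x
                        ├─ v *
                        │  ├─ r *
                        │  └─ v *
                        └─ x
                           ├─ r *
                           └─ v
                              ├─ m *
                              └─ x *
                                 └─ x *
Counting every labelled node above: 20.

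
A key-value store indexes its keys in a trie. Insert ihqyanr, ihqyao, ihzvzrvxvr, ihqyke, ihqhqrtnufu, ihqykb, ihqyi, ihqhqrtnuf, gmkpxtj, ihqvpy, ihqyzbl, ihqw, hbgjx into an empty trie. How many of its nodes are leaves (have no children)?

Leaves are exactly the stored words that no other stored word extends.
Those words: "gmkpxtj", "hbgjx", "ihqhqrtnufu", "ihqvpy", "ihqw", "ihqyanr", "ihqyao", "ihqyi", "ihqykb", "ihqyke", "ihqyzbl", "ihzvzrvxvr"
Leaf count: 12

12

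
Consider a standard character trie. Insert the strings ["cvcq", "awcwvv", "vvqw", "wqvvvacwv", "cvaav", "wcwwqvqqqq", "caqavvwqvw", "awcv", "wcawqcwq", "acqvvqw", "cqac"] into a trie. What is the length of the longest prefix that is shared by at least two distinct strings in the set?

3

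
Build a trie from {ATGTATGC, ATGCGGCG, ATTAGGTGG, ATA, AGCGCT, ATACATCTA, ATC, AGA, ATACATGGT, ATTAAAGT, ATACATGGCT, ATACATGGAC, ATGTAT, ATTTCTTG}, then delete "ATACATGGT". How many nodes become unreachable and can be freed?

1

After clearing the end-marker at "ATACATGGT", prune upward until reaching a node still needed by another word.
The suffix "T" (1 node) is used only by "ATACATGGT"; the node for "ATACATGG" still has the child "C", so pruning stops there.
Nodes removed: 1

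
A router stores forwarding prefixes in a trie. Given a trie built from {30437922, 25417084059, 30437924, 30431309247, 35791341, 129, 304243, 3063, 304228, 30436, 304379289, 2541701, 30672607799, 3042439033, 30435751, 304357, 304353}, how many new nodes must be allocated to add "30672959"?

The longest prefix of "30672959" already in the trie is "30672" (length 5).
So 8 − 5 = 3 new nodes.

3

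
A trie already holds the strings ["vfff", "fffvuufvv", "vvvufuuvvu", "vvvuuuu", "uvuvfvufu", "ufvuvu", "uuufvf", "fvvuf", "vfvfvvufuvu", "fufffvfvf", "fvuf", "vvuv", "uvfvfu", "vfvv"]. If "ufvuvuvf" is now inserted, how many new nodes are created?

The longest prefix of "ufvuvuvf" already in the trie is "ufvuvu" (length 6).
Each of the 2 remaining characters creates one node.

2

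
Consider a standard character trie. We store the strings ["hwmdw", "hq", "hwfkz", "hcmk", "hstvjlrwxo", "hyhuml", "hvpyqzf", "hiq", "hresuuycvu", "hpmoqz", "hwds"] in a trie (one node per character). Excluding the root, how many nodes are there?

Trace insertions, counting only characters that open a new branch:
  "hwmdw" → 5 new (h, w, m, d, w)
  "hq" → prefix "h" already present; 1 new (q)
  "hwfkz" → prefix "hw" already present; 3 new (f, k, z)
  "hcmk" → prefix "h" already present; 3 new (c, m, k)
  "hstvjlrwxo" → prefix "h" already present; 9 new (s, t, v, j, l, r, w, x, o)
  "hyhuml" → prefix "h" already present; 5 new (y, h, u, m, l)
  "hvpyqzf" → prefix "h" already present; 6 new (v, p, y, q, z, f)
  "hiq" → prefix "h" already present; 2 new (i, q)
  "hresuuycvu" → prefix "h" already present; 9 new (r, e, s, u, u, y, c, v, u)
  "hpmoqz" → prefix "h" already present; 5 new (p, m, o, q, z)
  "hwds" → prefix "hw" already present; 2 new (d, s)
Total nodes = 5 + 1 + 3 + 3 + 9 + 5 + 6 + 2 + 9 + 5 + 2 = 50

50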